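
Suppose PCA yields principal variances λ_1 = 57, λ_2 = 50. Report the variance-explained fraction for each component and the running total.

Step 1 — total variance = trace(Sigma) = Σ λ_i = 57 + 50 = 107.

Step 2 — fraction explained by component i = λ_i / Σ λ:
  PC1: 57/107 = 0.5327
  PC2: 50/107 = 0.4673

Step 3 — cumulative fraction after k components = (λ_1 + ... + λ_k) / Σ λ:
  k = 1: 57/107 = 0.5327
  k = 2: (57 + 50)/107 = 107/107 = 1

Summary (fraction, with percent):

explained: PC1 0.5327 (53.27%), PC2 0.4673 (46.73%);  cumulative: 0.5327, 1


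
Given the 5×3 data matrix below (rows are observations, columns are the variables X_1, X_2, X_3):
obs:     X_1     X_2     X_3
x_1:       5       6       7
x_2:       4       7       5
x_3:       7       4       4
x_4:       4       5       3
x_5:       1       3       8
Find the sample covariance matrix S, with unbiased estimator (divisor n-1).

Step 1 — column means:
  mean(X_1) = (5 + 4 + 7 + 4 + 1) / 5 = 21/5 = 4.2
  mean(X_2) = (6 + 7 + 4 + 5 + 3) / 5 = 25/5 = 5
  mean(X_3) = (7 + 5 + 4 + 3 + 8) / 5 = 27/5 = 5.4

Step 2 — sample covariance S[i,j] = (1/(n-1)) · Σ_k (x_{k,i} - mean_i) · (x_{k,j} - mean_j), with n-1 = 4.
  S[X_1,X_1] = ((0.8)·(0.8) + (-0.2)·(-0.2) + (2.8)·(2.8) + (-0.2)·(-0.2) + (-3.2)·(-3.2)) / 4 = 18.8/4 = 4.7
  S[X_1,X_2] = ((0.8)·(1) + (-0.2)·(2) + (2.8)·(-1) + (-0.2)·(0) + (-3.2)·(-2)) / 4 = 4/4 = 1
  S[X_1,X_3] = ((0.8)·(1.6) + (-0.2)·(-0.4) + (2.8)·(-1.4) + (-0.2)·(-2.4) + (-3.2)·(2.6)) / 4 = -10.4/4 = -2.6
  S[X_2,X_2] = ((1)·(1) + (2)·(2) + (-1)·(-1) + (0)·(0) + (-2)·(-2)) / 4 = 10/4 = 2.5
  S[X_2,X_3] = ((1)·(1.6) + (2)·(-0.4) + (-1)·(-1.4) + (0)·(-2.4) + (-2)·(2.6)) / 4 = -3/4 = -0.75
  S[X_3,X_3] = ((1.6)·(1.6) + (-0.4)·(-0.4) + (-1.4)·(-1.4) + (-2.4)·(-2.4) + (2.6)·(2.6)) / 4 = 17.2/4 = 4.3

S is symmetric (S[j,i] = S[i,j]). Assembling:

S = [[4.7, 1, -2.6],
 [1, 2.5, -0.75],
 [-2.6, -0.75, 4.3]]


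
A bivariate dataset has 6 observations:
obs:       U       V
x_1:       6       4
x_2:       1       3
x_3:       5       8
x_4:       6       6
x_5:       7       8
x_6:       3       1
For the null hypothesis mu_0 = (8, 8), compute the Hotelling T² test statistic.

Step 1 — sample mean vector:
  mean(U) = (6 + 1 + 5 + 6 + 7 + 3) / 6 = 28/6 = 4.6667
  mean(V) = (4 + 3 + 8 + 6 + 8 + 1) / 6 = 30/6 = 5
  x̄ = (4.6667, 5),  deviation x̄ - mu_0 = (4.6667, 5) - (8, 8) = (-3.3333, -3).

Step 2 — sample covariance matrix, S[i,j] = (1/(n-1)) · Σ_k (x_{k,i} - mean_i) · (x_{k,j} - mean_j), divisor n-1 = 5:
  S[U,U] = ((1.3333)·(1.3333) + (-3.6667)·(-3.6667) + (0.3333)·(0.3333) + (1.3333)·(1.3333) + (2.3333)·(2.3333) + (-1.6667)·(-1.6667)) / 5 = 25.3333/5 = 5.0667
  S[U,V] = ((1.3333)·(-1) + (-3.6667)·(-2) + (0.3333)·(3) + (1.3333)·(1) + (2.3333)·(3) + (-1.6667)·(-4)) / 5 = 22/5 = 4.4
  S[V,V] = ((-1)·(-1) + (-2)·(-2) + (3)·(3) + (1)·(1) + (3)·(3) + (-4)·(-4)) / 5 = 40/5 = 8
  S = [[5.0667, 4.4],
 [4.4, 8]].

Step 3 — invert S. det(S) = 5.0667·8 - (4.4)² = 21.1733.
  S^{-1} = (1/det) · [[d, -b], [-b, a]] = [[0.3778, -0.2078],
 [-0.2078, 0.2393]].

Step 4 — quadratic form (x̄ - mu_0)^T · S^{-1} · (x̄ - mu_0):
  S^{-1} · (x̄ - mu_0) = (-0.636, -0.0252),
  (x̄ - mu_0)^T · [...] = (-3.3333)·(-0.636) + (-3)·(-0.0252) = 2.1956.

Step 5 — scale by n: T² = 6 · 2.1956 = 13.1738.

T² ≈ 13.1738


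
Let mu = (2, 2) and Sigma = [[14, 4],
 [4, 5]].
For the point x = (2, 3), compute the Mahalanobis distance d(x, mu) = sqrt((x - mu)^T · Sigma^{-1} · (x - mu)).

Step 1 — centre the observation: (x - mu) = (0, 1).

Step 2 — invert Sigma. det(Sigma) = 14·5 - (4)² = 54.
  Sigma^{-1} = (1/det) · [[d, -b], [-b, a]] = [[0.0926, -0.0741],
 [-0.0741, 0.2593]].

Step 3 — form the quadratic (x - mu)^T · Sigma^{-1} · (x - mu):
  Sigma^{-1} · (x - mu) = (-0.0741, 0.2593).
  (x - mu)^T · [Sigma^{-1} · (x - mu)] = (0)·(-0.0741) + (1)·(0.2593) = 0.2593.

Step 4 — take square root: d = √(0.2593) ≈ 0.5092.

d(x, mu) = √(0.2593) ≈ 0.5092


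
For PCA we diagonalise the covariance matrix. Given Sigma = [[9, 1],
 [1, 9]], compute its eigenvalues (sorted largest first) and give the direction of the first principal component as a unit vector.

Step 1 — characteristic polynomial of 2×2 Sigma:
  det(Sigma - λI) = λ² - trace · λ + det = 0.
  trace = 9 + 9 = 18, det = 9·9 - (1)² = 80.
Step 2 — discriminant:
  Δ = trace² - 4·det = 324 - 320 = 4.
Step 3 — eigenvalues:
  λ = (trace ± √Δ)/2 = (18 ± 2)/2,
  λ_1 = 10,  λ_2 = 8.

Step 4 — unit eigenvector for λ_1: solve (Sigma - λ_1 I)v = 0. First row:
  (9 - 10)·v_x + (1)·v_y = 0, i.e. (-1)·v_x + (1)·v_y = 0,
  so v ∝ (b, λ_1 - a) = (1, 1) = u.
  ||u|| = √((1)² + (1)²) = √(2) ≈ 1.4142,
  v_1 = u/||u|| ≈ (0.7071, 0.7071) (||v_1|| = 1).

λ_1 = 10,  λ_2 = 8;  v_1 ≈ (0.7071, 0.7071)


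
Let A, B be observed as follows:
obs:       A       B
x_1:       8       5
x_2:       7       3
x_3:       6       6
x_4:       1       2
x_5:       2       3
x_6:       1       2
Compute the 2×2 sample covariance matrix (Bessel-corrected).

Step 1 — column means:
  mean(A) = (8 + 7 + 6 + 1 + 2 + 1) / 6 = 25/6 = 4.1667
  mean(B) = (5 + 3 + 6 + 2 + 3 + 2) / 6 = 21/6 = 3.5

Step 2 — sample covariance S[i,j] = (1/(n-1)) · Σ_k (x_{k,i} - mean_i) · (x_{k,j} - mean_j), with n-1 = 5.
  S[A,A] = ((3.8333)·(3.8333) + (2.8333)·(2.8333) + (1.8333)·(1.8333) + (-3.1667)·(-3.1667) + (-2.1667)·(-2.1667) + (-3.1667)·(-3.1667)) / 5 = 50.8333/5 = 10.1667
  S[A,B] = ((3.8333)·(1.5) + (2.8333)·(-0.5) + (1.8333)·(2.5) + (-3.1667)·(-1.5) + (-2.1667)·(-0.5) + (-3.1667)·(-1.5)) / 5 = 19.5/5 = 3.9
  S[B,B] = ((1.5)·(1.5) + (-0.5)·(-0.5) + (2.5)·(2.5) + (-1.5)·(-1.5) + (-0.5)·(-0.5) + (-1.5)·(-1.5)) / 5 = 13.5/5 = 2.7

S is symmetric (S[j,i] = S[i,j]). Assembling:

S = [[10.1667, 3.9],
 [3.9, 2.7]]


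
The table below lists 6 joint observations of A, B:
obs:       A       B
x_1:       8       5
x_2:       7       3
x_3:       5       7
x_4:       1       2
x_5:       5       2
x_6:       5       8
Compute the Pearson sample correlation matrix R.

Step 1 — column means:
  mean(A) = (8 + 7 + 5 + 1 + 5 + 5) / 6 = 31/6 = 5.1667
  mean(B) = (5 + 3 + 7 + 2 + 2 + 8) / 6 = 27/6 = 4.5

Step 2 — sample variances and covariances s[i,j] = (1/(n-1)) · Σ_k (x_{k,i} - mean_i) · (x_{k,j} - mean_j), with n-1 = 5:
  s[A,A] = ((2.8333)·(2.8333) + (1.8333)·(1.8333) + (-0.1667)·(-0.1667) + (-4.1667)·(-4.1667) + (-0.1667)·(-0.1667) + (-0.1667)·(-0.1667)) / 5 = 28.8333/5 = 5.7667
  s[A,B] = ((2.8333)·(0.5) + (1.8333)·(-1.5) + (-0.1667)·(2.5) + (-4.1667)·(-2.5) + (-0.1667)·(-2.5) + (-0.1667)·(3.5)) / 5 = 8.5/5 = 1.7
  s[B,B] = ((0.5)·(0.5) + (-1.5)·(-1.5) + (2.5)·(2.5) + (-2.5)·(-2.5) + (-2.5)·(-2.5) + (3.5)·(3.5)) / 5 = 33.5/5 = 6.7
  Sample standard deviations s_i = √(s[i,i]):
  s(A) = √(5.7667) = 2.4014
  s(B) = √(6.7) = 2.5884

Step 3 — r_{ij} = s_{ij} / (s_i · s_j):
  r[A,A] = 1 (diagonal).
  r[A,B] = 1.7 / (2.4014 · 2.5884) = 1.7 / 6.2158 = 0.2735
  r[B,B] = 1 (diagonal).

R is symmetric with unit diagonal. Assembling:

R = [[1, 0.2735],
 [0.2735, 1]]


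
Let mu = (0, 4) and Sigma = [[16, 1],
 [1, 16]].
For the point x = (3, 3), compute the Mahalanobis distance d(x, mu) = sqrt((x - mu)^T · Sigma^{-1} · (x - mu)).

Step 1 — centre the observation: (x - mu) = (3, -1).

Step 2 — invert Sigma. det(Sigma) = 16·16 - (1)² = 255.
  Sigma^{-1} = (1/det) · [[d, -b], [-b, a]] = [[0.0627, -0.0039],
 [-0.0039, 0.0627]].

Step 3 — form the quadratic (x - mu)^T · Sigma^{-1} · (x - mu):
  Sigma^{-1} · (x - mu) = (0.1922, -0.0745).
  (x - mu)^T · [Sigma^{-1} · (x - mu)] = (3)·(0.1922) + (-1)·(-0.0745) = 0.651.

Step 4 — take square root: d = √(0.651) ≈ 0.8068.

d(x, mu) = √(0.651) ≈ 0.8068


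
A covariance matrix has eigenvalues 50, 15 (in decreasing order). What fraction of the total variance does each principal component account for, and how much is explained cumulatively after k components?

Step 1 — total variance = trace(Sigma) = Σ λ_i = 50 + 15 = 65.

Step 2 — fraction explained by component i = λ_i / Σ λ:
  PC1: 50/65 = 0.7692
  PC2: 15/65 = 0.2308

Step 3 — cumulative fraction after k components = (λ_1 + ... + λ_k) / Σ λ:
  k = 1: 50/65 = 0.7692
  k = 2: (50 + 15)/65 = 65/65 = 1

Summary (fraction, with percent):

explained: PC1 0.7692 (76.92%), PC2 0.2308 (23.08%);  cumulative: 0.7692, 1


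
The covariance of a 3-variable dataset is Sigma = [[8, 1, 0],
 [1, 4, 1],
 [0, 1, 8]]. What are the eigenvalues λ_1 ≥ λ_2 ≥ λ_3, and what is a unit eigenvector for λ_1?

Step 1 — characteristic polynomial p(λ) = det(λI - Sigma) = λ³ - tr·λ² + c_1·λ - det, where tr = trace, c_1 = sum of the principal 2×2 minors, det = det(Sigma):
  tr = 8 + 4 + 8 = 20,
  c_1 = (8·4 - (1)²) + (8·8 - (0)²) + (4·8 - (1)²) = 31 + 64 + 31 = 126,
  det = 8·(4·8 - (1)²) - (1)·((1)·8 - (1)·(0)) + (0)·((1)·(1) - 4·(0)) = 8·(31) - (1)·(8) + (0)·(1) = 240.
  So p(λ) = λ³ - 20λ² + 126λ - 240.
Step 2 — look for an integer root (rational root theorem: any rational root is an integer divisor of 240). Testing λ = 8:
  p(8) = 512 - 1280 + 1008 - 240 = 0  ✓
  Dividing out (λ - 8): p(λ) = (λ - 8)(λ² - 12λ + 30).
Step 3 — remaining eigenvalues from the quadratic λ² - 12λ + 30 = 0:
  Δ = 12² - 4·30 = 144 - 120 = 24,  λ = (12 ± √24)/2 = (12 ± 4.899)/2 ≈ 8.4495 or 3.5505.
  Sorted: λ_1 = 8.4495,  λ_2 = 8,  λ_3 = 3.5505  (check: sum = 20 = tr ✓).

Step 4 — unit eigenvector for λ_1 ≈ 8.4495: v spans the null space of (Sigma - λ_1 I), whose rows are
  r_1 = (-0.4495, 1, 0),  r_2 = (1, -4.4495, 1),  r_3 = (0, 1, -0.4495).
  v is orthogonal to every row, so take v ∝ r_1 × r_2 = ((1)·(1) - (0)·(-4.4495), (0)·(1) - (-0.4495)·(1), (-0.4495)·(-4.4495) - (1)·(1)) ≈ (1, 0.4495, 1).
  Let u = (1, 0.4495, 1).
  ||u|| = √((1)² + (0.4495)² + (1)²) = √(2.202) ≈ 1.4839,  v_1 = u/||u|| ≈ (0.6739, 0.3029, 0.6739) (||v_1|| = 1).

λ_1 = 8.4495,  λ_2 = 8,  λ_3 = 3.5505;  v_1 ≈ (0.6739, 0.3029, 0.6739)


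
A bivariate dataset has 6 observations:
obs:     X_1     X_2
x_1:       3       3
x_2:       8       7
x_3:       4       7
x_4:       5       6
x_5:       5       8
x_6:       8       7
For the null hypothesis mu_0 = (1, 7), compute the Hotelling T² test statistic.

Step 1 — sample mean vector:
  mean(X_1) = (3 + 8 + 4 + 5 + 5 + 8) / 6 = 33/6 = 5.5
  mean(X_2) = (3 + 7 + 7 + 6 + 8 + 7) / 6 = 38/6 = 6.3333
  x̄ = (5.5, 6.3333),  deviation x̄ - mu_0 = (5.5, 6.3333) - (1, 7) = (4.5, -0.6667).

Step 2 — sample covariance matrix, S[i,j] = (1/(n-1)) · Σ_k (x_{k,i} - mean_i) · (x_{k,j} - mean_j), divisor n-1 = 5:
  S[X_1,X_1] = ((-2.5)·(-2.5) + (2.5)·(2.5) + (-1.5)·(-1.5) + (-0.5)·(-0.5) + (-0.5)·(-0.5) + (2.5)·(2.5)) / 5 = 21.5/5 = 4.3
  S[X_1,X_2] = ((-2.5)·(-3.3333) + (2.5)·(0.6667) + (-1.5)·(0.6667) + (-0.5)·(-0.3333) + (-0.5)·(1.6667) + (2.5)·(0.6667)) / 5 = 10/5 = 2
  S[X_2,X_2] = ((-3.3333)·(-3.3333) + (0.6667)·(0.6667) + (0.6667)·(0.6667) + (-0.3333)·(-0.3333) + (1.6667)·(1.6667) + (0.6667)·(0.6667)) / 5 = 15.3333/5 = 3.0667
  S = [[4.3, 2],
 [2, 3.0667]].

Step 3 — invert S. det(S) = 4.3·3.0667 - (2)² = 9.1867.
  S^{-1} = (1/det) · [[d, -b], [-b, a]] = [[0.3338, -0.2177],
 [-0.2177, 0.4681]].

Step 4 — quadratic form (x̄ - mu_0)^T · S^{-1} · (x̄ - mu_0):
  S^{-1} · (x̄ - mu_0) = (1.6473, -1.2917),
  (x̄ - mu_0)^T · [...] = (4.5)·(1.6473) + (-0.6667)·(-1.2917) = 8.2741.

Step 5 — scale by n: T² = 6 · 8.2741 = 49.6444.

T² ≈ 49.6444


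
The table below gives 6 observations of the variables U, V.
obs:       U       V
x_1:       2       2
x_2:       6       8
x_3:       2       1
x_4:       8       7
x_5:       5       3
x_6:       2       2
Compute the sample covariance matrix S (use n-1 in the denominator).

Step 1 — column means:
  mean(U) = (2 + 6 + 2 + 8 + 5 + 2) / 6 = 25/6 = 4.1667
  mean(V) = (2 + 8 + 1 + 7 + 3 + 2) / 6 = 23/6 = 3.8333

Step 2 — sample covariance S[i,j] = (1/(n-1)) · Σ_k (x_{k,i} - mean_i) · (x_{k,j} - mean_j), with n-1 = 5.
  S[U,U] = ((-2.1667)·(-2.1667) + (1.8333)·(1.8333) + (-2.1667)·(-2.1667) + (3.8333)·(3.8333) + (0.8333)·(0.8333) + (-2.1667)·(-2.1667)) / 5 = 32.8333/5 = 6.5667
  S[U,V] = ((-2.1667)·(-1.8333) + (1.8333)·(4.1667) + (-2.1667)·(-2.8333) + (3.8333)·(3.1667) + (0.8333)·(-0.8333) + (-2.1667)·(-1.8333)) / 5 = 33.1667/5 = 6.6333
  S[V,V] = ((-1.8333)·(-1.8333) + (4.1667)·(4.1667) + (-2.8333)·(-2.8333) + (3.1667)·(3.1667) + (-0.8333)·(-0.8333) + (-1.8333)·(-1.8333)) / 5 = 42.8333/5 = 8.5667

S is symmetric (S[j,i] = S[i,j]). Assembling:

S = [[6.5667, 6.6333],
 [6.6333, 8.5667]]


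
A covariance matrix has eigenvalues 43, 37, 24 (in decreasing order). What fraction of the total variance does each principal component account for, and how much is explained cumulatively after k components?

Step 1 — total variance = trace(Sigma) = Σ λ_i = 43 + 37 + 24 = 104.

Step 2 — fraction explained by component i = λ_i / Σ λ:
  PC1: 43/104 = 0.4135
  PC2: 37/104 = 0.3558
  PC3: 24/104 = 0.2308

Step 3 — cumulative fraction after k components = (λ_1 + ... + λ_k) / Σ λ:
  k = 1: 43/104 = 0.4135
  k = 2: (43 + 37)/104 = 80/104 = 0.7692
  k = 3: (43 + 37 + 24)/104 = 104/104 = 1

Summary (fraction, with percent):

explained: PC1 0.4135 (41.35%), PC2 0.3558 (35.58%), PC3 0.2308 (23.08%);  cumulative: 0.4135, 0.7692, 1


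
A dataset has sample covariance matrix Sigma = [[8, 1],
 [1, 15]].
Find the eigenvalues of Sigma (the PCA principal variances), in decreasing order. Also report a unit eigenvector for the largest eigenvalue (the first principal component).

Step 1 — characteristic polynomial of 2×2 Sigma:
  det(Sigma - λI) = λ² - trace · λ + det = 0.
  trace = 8 + 15 = 23, det = 8·15 - (1)² = 119.
Step 2 — discriminant:
  Δ = trace² - 4·det = 529 - 476 = 53.
Step 3 — eigenvalues:
  λ = (trace ± √Δ)/2 = (23 ± 7.2801)/2,
  λ_1 = 15.1401,  λ_2 = 7.8599.

Step 4 — unit eigenvector for λ_1: solve (Sigma - λ_1 I)v = 0. First row:
  (8 - 15.1401)·v_x + (1)·v_y = 0, i.e. (-7.1401)·v_x + (1)·v_y = 0,
  so v ∝ (b, λ_1 - a) = (1, 7.1401) = u.
  ||u|| = √((1)² + (7.1401)²) = √(51.9804) ≈ 7.2097,
  v_1 = u/||u|| ≈ (0.1387, 0.9903) (||v_1|| = 1).

λ_1 = 15.1401,  λ_2 = 7.8599;  v_1 ≈ (0.1387, 0.9903)


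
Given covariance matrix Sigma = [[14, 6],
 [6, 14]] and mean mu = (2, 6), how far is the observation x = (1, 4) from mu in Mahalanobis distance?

Step 1 — centre the observation: (x - mu) = (-1, -2).

Step 2 — invert Sigma. det(Sigma) = 14·14 - (6)² = 160.
  Sigma^{-1} = (1/det) · [[d, -b], [-b, a]] = [[0.0875, -0.0375],
 [-0.0375, 0.0875]].

Step 3 — form the quadratic (x - mu)^T · Sigma^{-1} · (x - mu):
  Sigma^{-1} · (x - mu) = (-0.0125, -0.1375).
  (x - mu)^T · [Sigma^{-1} · (x - mu)] = (-1)·(-0.0125) + (-2)·(-0.1375) = 0.2875.

Step 4 — take square root: d = √(0.2875) ≈ 0.5362.

d(x, mu) = √(0.2875) ≈ 0.5362


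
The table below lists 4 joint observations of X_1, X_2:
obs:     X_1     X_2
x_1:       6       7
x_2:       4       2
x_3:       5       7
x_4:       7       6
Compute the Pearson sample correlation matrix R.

Step 1 — column means:
  mean(X_1) = (6 + 4 + 5 + 7) / 4 = 22/4 = 5.5
  mean(X_2) = (7 + 2 + 7 + 6) / 4 = 22/4 = 5.5

Step 2 — sample variances and covariances s[i,j] = (1/(n-1)) · Σ_k (x_{k,i} - mean_i) · (x_{k,j} - mean_j), with n-1 = 3:
  s[X_1,X_1] = ((0.5)·(0.5) + (-1.5)·(-1.5) + (-0.5)·(-0.5) + (1.5)·(1.5)) / 3 = 5/3 = 1.6667
  s[X_1,X_2] = ((0.5)·(1.5) + (-1.5)·(-3.5) + (-0.5)·(1.5) + (1.5)·(0.5)) / 3 = 6/3 = 2
  s[X_2,X_2] = ((1.5)·(1.5) + (-3.5)·(-3.5) + (1.5)·(1.5) + (0.5)·(0.5)) / 3 = 17/3 = 5.6667
  Sample standard deviations s_i = √(s[i,i]):
  s(X_1) = √(1.6667) = 1.291
  s(X_2) = √(5.6667) = 2.3805

Step 3 — r_{ij} = s_{ij} / (s_i · s_j):
  r[X_1,X_1] = 1 (diagonal).
  r[X_1,X_2] = 2 / (1.291 · 2.3805) = 2 / 3.0732 = 0.6508
  r[X_2,X_2] = 1 (diagonal).

R is symmetric with unit diagonal. Assembling:

R = [[1, 0.6508],
 [0.6508, 1]]


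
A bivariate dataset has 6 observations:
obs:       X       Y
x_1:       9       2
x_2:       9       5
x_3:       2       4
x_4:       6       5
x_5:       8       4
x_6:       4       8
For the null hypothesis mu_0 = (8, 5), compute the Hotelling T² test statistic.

Step 1 — sample mean vector:
  mean(X) = (9 + 9 + 2 + 6 + 8 + 4) / 6 = 38/6 = 6.3333
  mean(Y) = (2 + 5 + 4 + 5 + 4 + 8) / 6 = 28/6 = 4.6667
  x̄ = (6.3333, 4.6667),  deviation x̄ - mu_0 = (6.3333, 4.6667) - (8, 5) = (-1.6667, -0.3333).

Step 2 — sample covariance matrix, S[i,j] = (1/(n-1)) · Σ_k (x_{k,i} - mean_i) · (x_{k,j} - mean_j), divisor n-1 = 5:
  S[X,X] = ((2.6667)·(2.6667) + (2.6667)·(2.6667) + (-4.3333)·(-4.3333) + (-0.3333)·(-0.3333) + (1.6667)·(1.6667) + (-2.3333)·(-2.3333)) / 5 = 41.3333/5 = 8.2667
  S[X,Y] = ((2.6667)·(-2.6667) + (2.6667)·(0.3333) + (-4.3333)·(-0.6667) + (-0.3333)·(0.3333) + (1.6667)·(-0.6667) + (-2.3333)·(3.3333)) / 5 = -12.3333/5 = -2.4667
  S[Y,Y] = ((-2.6667)·(-2.6667) + (0.3333)·(0.3333) + (-0.6667)·(-0.6667) + (0.3333)·(0.3333) + (-0.6667)·(-0.6667) + (3.3333)·(3.3333)) / 5 = 19.3333/5 = 3.8667
  S = [[8.2667, -2.4667],
 [-2.4667, 3.8667]].

Step 3 — invert S. det(S) = 8.2667·3.8667 - (-2.4667)² = 25.88.
  S^{-1} = (1/det) · [[d, -b], [-b, a]] = [[0.1494, 0.0953],
 [0.0953, 0.3194]].

Step 4 — quadratic form (x̄ - mu_0)^T · S^{-1} · (x̄ - mu_0):
  S^{-1} · (x̄ - mu_0) = (-0.2808, -0.2653),
  (x̄ - mu_0)^T · [...] = (-1.6667)·(-0.2808) + (-0.3333)·(-0.2653) = 0.5564.

Step 5 — scale by n: T² = 6 · 0.5564 = 3.3385.

T² ≈ 3.3385


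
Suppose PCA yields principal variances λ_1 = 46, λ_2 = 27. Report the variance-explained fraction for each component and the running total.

Step 1 — total variance = trace(Sigma) = Σ λ_i = 46 + 27 = 73.

Step 2 — fraction explained by component i = λ_i / Σ λ:
  PC1: 46/73 = 0.6301
  PC2: 27/73 = 0.3699

Step 3 — cumulative fraction after k components = (λ_1 + ... + λ_k) / Σ λ:
  k = 1: 46/73 = 0.6301
  k = 2: (46 + 27)/73 = 73/73 = 1

Summary (fraction, with percent):

explained: PC1 0.6301 (63.01%), PC2 0.3699 (36.99%);  cumulative: 0.6301, 1


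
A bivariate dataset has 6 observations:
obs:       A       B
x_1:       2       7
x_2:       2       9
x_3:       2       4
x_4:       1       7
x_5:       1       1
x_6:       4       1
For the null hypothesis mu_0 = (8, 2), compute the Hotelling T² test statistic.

Step 1 — sample mean vector:
  mean(A) = (2 + 2 + 2 + 1 + 1 + 4) / 6 = 12/6 = 2
  mean(B) = (7 + 9 + 4 + 7 + 1 + 1) / 6 = 29/6 = 4.8333
  x̄ = (2, 4.8333),  deviation x̄ - mu_0 = (2, 4.8333) - (8, 2) = (-6, 2.8333).

Step 2 — sample covariance matrix, S[i,j] = (1/(n-1)) · Σ_k (x_{k,i} - mean_i) · (x_{k,j} - mean_j), divisor n-1 = 5:
  S[A,A] = ((0)·(0) + (0)·(0) + (0)·(0) + (-1)·(-1) + (-1)·(-1) + (2)·(2)) / 5 = 6/5 = 1.2
  S[A,B] = ((0)·(2.1667) + (0)·(4.1667) + (0)·(-0.8333) + (-1)·(2.1667) + (-1)·(-3.8333) + (2)·(-3.8333)) / 5 = -6/5 = -1.2
  S[B,B] = ((2.1667)·(2.1667) + (4.1667)·(4.1667) + (-0.8333)·(-0.8333) + (2.1667)·(2.1667) + (-3.8333)·(-3.8333) + (-3.8333)·(-3.8333)) / 5 = 56.8333/5 = 11.3667
  S = [[1.2, -1.2],
 [-1.2, 11.3667]].

Step 3 — invert S. det(S) = 1.2·11.3667 - (-1.2)² = 12.2.
  S^{-1} = (1/det) · [[d, -b], [-b, a]] = [[0.9317, 0.0984],
 [0.0984, 0.0984]].

Step 4 — quadratic form (x̄ - mu_0)^T · S^{-1} · (x̄ - mu_0):
  S^{-1} · (x̄ - mu_0) = (-5.3115, -0.3115),
  (x̄ - mu_0)^T · [...] = (-6)·(-5.3115) + (2.8333)·(-0.3115) = 30.9863.

Step 5 — scale by n: T² = 6 · 30.9863 = 185.918.

T² ≈ 185.918


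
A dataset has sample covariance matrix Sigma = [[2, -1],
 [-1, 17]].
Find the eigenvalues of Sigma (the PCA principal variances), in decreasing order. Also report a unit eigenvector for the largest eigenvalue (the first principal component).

Step 1 — characteristic polynomial of 2×2 Sigma:
  det(Sigma - λI) = λ² - trace · λ + det = 0.
  trace = 2 + 17 = 19, det = 2·17 - (-1)² = 33.
Step 2 — discriminant:
  Δ = trace² - 4·det = 361 - 132 = 229.
Step 3 — eigenvalues:
  λ = (trace ± √Δ)/2 = (19 ± 15.1327)/2,
  λ_1 = 17.0664,  λ_2 = 1.9336.

Step 4 — unit eigenvector for λ_1: solve (Sigma - λ_1 I)v = 0. First row:
  (2 - 17.0664)·v_x + (-1)·v_y = 0, i.e. (-15.0664)·v_x + (-1)·v_y = 0,
  so v ∝ (b, λ_1 - a) = (-1, 15.0664); multiply by -1 so the first entry is positive: u = (1, -15.0664).
  ||u|| = √((1)² + (-15.0664)²) = √(227.9956) ≈ 15.0995,
  v_1 = u/||u|| ≈ (0.0662, -0.9978) (||v_1|| = 1).

λ_1 = 17.0664,  λ_2 = 1.9336;  v_1 ≈ (0.0662, -0.9978)


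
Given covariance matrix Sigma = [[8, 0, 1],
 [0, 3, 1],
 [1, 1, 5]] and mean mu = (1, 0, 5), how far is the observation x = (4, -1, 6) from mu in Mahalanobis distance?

Step 1 — centre the observation: (x - mu) = (3, -1, 1).

Step 2 — invert Sigma (cofactor / det for 3×3, or solve directly):
  Sigma^{-1} = [[0.1284, 0.0092, -0.0275],
 [0.0092, 0.3578, -0.0734],
 [-0.0275, -0.0734, 0.2202]].

Step 3 — form the quadratic (x - mu)^T · Sigma^{-1} · (x - mu):
  Sigma^{-1} · (x - mu) = (0.3486, -0.4037, 0.211).
  (x - mu)^T · [Sigma^{-1} · (x - mu)] = (3)·(0.3486) + (-1)·(-0.4037) + (1)·(0.211) = 1.6606.

Step 4 — take square root: d = √(1.6606) ≈ 1.2886.

d(x, mu) = √(1.6606) ≈ 1.2886


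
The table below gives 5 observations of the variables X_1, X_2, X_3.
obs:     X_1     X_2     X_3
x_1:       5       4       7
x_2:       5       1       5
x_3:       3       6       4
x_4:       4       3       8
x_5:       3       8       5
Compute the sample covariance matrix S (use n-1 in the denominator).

Step 1 — column means:
  mean(X_1) = (5 + 5 + 3 + 4 + 3) / 5 = 20/5 = 4
  mean(X_2) = (4 + 1 + 6 + 3 + 8) / 5 = 22/5 = 4.4
  mean(X_3) = (7 + 5 + 4 + 8 + 5) / 5 = 29/5 = 5.8

Step 2 — sample covariance S[i,j] = (1/(n-1)) · Σ_k (x_{k,i} - mean_i) · (x_{k,j} - mean_j), with n-1 = 4.
  S[X_1,X_1] = ((1)·(1) + (1)·(1) + (-1)·(-1) + (0)·(0) + (-1)·(-1)) / 4 = 4/4 = 1
  S[X_1,X_2] = ((1)·(-0.4) + (1)·(-3.4) + (-1)·(1.6) + (0)·(-1.4) + (-1)·(3.6)) / 4 = -9/4 = -2.25
  S[X_1,X_3] = ((1)·(1.2) + (1)·(-0.8) + (-1)·(-1.8) + (0)·(2.2) + (-1)·(-0.8)) / 4 = 3/4 = 0.75
  S[X_2,X_2] = ((-0.4)·(-0.4) + (-3.4)·(-3.4) + (1.6)·(1.6) + (-1.4)·(-1.4) + (3.6)·(3.6)) / 4 = 29.2/4 = 7.3
  S[X_2,X_3] = ((-0.4)·(1.2) + (-3.4)·(-0.8) + (1.6)·(-1.8) + (-1.4)·(2.2) + (3.6)·(-0.8)) / 4 = -6.6/4 = -1.65
  S[X_3,X_3] = ((1.2)·(1.2) + (-0.8)·(-0.8) + (-1.8)·(-1.8) + (2.2)·(2.2) + (-0.8)·(-0.8)) / 4 = 10.8/4 = 2.7

S is symmetric (S[j,i] = S[i,j]). Assembling:

S = [[1, -2.25, 0.75],
 [-2.25, 7.3, -1.65],
 [0.75, -1.65, 2.7]]


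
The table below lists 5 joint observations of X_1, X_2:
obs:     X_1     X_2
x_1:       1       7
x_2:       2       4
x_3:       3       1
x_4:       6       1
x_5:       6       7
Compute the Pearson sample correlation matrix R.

Step 1 — column means:
  mean(X_1) = (1 + 2 + 3 + 6 + 6) / 5 = 18/5 = 3.6
  mean(X_2) = (7 + 4 + 1 + 1 + 7) / 5 = 20/5 = 4

Step 2 — sample variances and covariances s[i,j] = (1/(n-1)) · Σ_k (x_{k,i} - mean_i) · (x_{k,j} - mean_j), with n-1 = 4:
  s[X_1,X_1] = ((-2.6)·(-2.6) + (-1.6)·(-1.6) + (-0.6)·(-0.6) + (2.4)·(2.4) + (2.4)·(2.4)) / 4 = 21.2/4 = 5.3
  s[X_1,X_2] = ((-2.6)·(3) + (-1.6)·(0) + (-0.6)·(-3) + (2.4)·(-3) + (2.4)·(3)) / 4 = -6/4 = -1.5
  s[X_2,X_2] = ((3)·(3) + (0)·(0) + (-3)·(-3) + (-3)·(-3) + (3)·(3)) / 4 = 36/4 = 9
  Sample standard deviations s_i = √(s[i,i]):
  s(X_1) = √(5.3) = 2.3022
  s(X_2) = √(9) = 3

Step 3 — r_{ij} = s_{ij} / (s_i · s_j):
  r[X_1,X_1] = 1 (diagonal).
  r[X_1,X_2] = -1.5 / (2.3022 · 3) = -1.5 / 6.9065 = -0.2172
  r[X_2,X_2] = 1 (diagonal).

R is symmetric with unit diagonal. Assembling:

R = [[1, -0.2172],
 [-0.2172, 1]]


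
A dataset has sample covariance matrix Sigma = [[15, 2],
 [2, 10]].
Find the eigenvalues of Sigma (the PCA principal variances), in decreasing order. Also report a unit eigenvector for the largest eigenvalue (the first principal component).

Step 1 — characteristic polynomial of 2×2 Sigma:
  det(Sigma - λI) = λ² - trace · λ + det = 0.
  trace = 15 + 10 = 25, det = 15·10 - (2)² = 146.
Step 2 — discriminant:
  Δ = trace² - 4·det = 625 - 584 = 41.
Step 3 — eigenvalues:
  λ = (trace ± √Δ)/2 = (25 ± 6.4031)/2,
  λ_1 = 15.7016,  λ_2 = 9.2984.

Step 4 — unit eigenvector for λ_1: solve (Sigma - λ_1 I)v = 0. First row:
  (15 - 15.7016)·v_x + (2)·v_y = 0, i.e. (-0.7016)·v_x + (2)·v_y = 0,
  so v ∝ (b, λ_1 - a) = (2, 0.7016) = u.
  ||u|| = √((2)² + (0.7016)²) = √(4.4922) ≈ 2.1195,
  v_1 = u/||u|| ≈ (0.9436, 0.331) (||v_1|| = 1).

λ_1 = 15.7016,  λ_2 = 9.2984;  v_1 ≈ (0.9436, 0.331)


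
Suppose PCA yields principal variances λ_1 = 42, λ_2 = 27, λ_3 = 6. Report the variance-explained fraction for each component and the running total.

Step 1 — total variance = trace(Sigma) = Σ λ_i = 42 + 27 + 6 = 75.

Step 2 — fraction explained by component i = λ_i / Σ λ:
  PC1: 42/75 = 0.56
  PC2: 27/75 = 0.36
  PC3: 6/75 = 0.08

Step 3 — cumulative fraction after k components = (λ_1 + ... + λ_k) / Σ λ:
  k = 1: 42/75 = 0.56
  k = 2: (42 + 27)/75 = 69/75 = 0.92
  k = 3: (42 + 27 + 6)/75 = 75/75 = 1

Summary (fraction, with percent):

explained: PC1 0.56 (56%), PC2 0.36 (36%), PC3 0.08 (8%);  cumulative: 0.56, 0.92, 1


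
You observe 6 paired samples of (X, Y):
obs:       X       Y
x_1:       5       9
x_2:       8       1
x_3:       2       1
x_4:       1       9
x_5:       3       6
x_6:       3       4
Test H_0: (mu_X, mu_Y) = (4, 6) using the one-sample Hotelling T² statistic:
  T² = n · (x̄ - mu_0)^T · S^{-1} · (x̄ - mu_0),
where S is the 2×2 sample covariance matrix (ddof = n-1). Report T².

Step 1 — sample mean vector:
  mean(X) = (5 + 8 + 2 + 1 + 3 + 3) / 6 = 22/6 = 3.6667
  mean(Y) = (9 + 1 + 1 + 9 + 6 + 4) / 6 = 30/6 = 5
  x̄ = (3.6667, 5),  deviation x̄ - mu_0 = (3.6667, 5) - (4, 6) = (-0.3333, -1).

Step 2 — sample covariance matrix, S[i,j] = (1/(n-1)) · Σ_k (x_{k,i} - mean_i) · (x_{k,j} - mean_j), divisor n-1 = 5:
  S[X,X] = ((1.3333)·(1.3333) + (4.3333)·(4.3333) + (-1.6667)·(-1.6667) + (-2.6667)·(-2.6667) + (-0.6667)·(-0.6667) + (-0.6667)·(-0.6667)) / 5 = 31.3333/5 = 6.2667
  S[X,Y] = ((1.3333)·(4) + (4.3333)·(-4) + (-1.6667)·(-4) + (-2.6667)·(4) + (-0.6667)·(1) + (-0.6667)·(-1)) / 5 = -16/5 = -3.2
  S[Y,Y] = ((4)·(4) + (-4)·(-4) + (-4)·(-4) + (4)·(4) + (1)·(1) + (-1)·(-1)) / 5 = 66/5 = 13.2
  S = [[6.2667, -3.2],
 [-3.2, 13.2]].

Step 3 — invert S. det(S) = 6.2667·13.2 - (-3.2)² = 72.48.
  S^{-1} = (1/det) · [[d, -b], [-b, a]] = [[0.1821, 0.0442],
 [0.0442, 0.0865]].

Step 4 — quadratic form (x̄ - mu_0)^T · S^{-1} · (x̄ - mu_0):
  S^{-1} · (x̄ - mu_0) = (-0.1049, -0.1012),
  (x̄ - mu_0)^T · [...] = (-0.3333)·(-0.1049) + (-1)·(-0.1012) = 0.1361.

Step 5 — scale by n: T² = 6 · 0.1361 = 0.8168.

T² ≈ 0.8168


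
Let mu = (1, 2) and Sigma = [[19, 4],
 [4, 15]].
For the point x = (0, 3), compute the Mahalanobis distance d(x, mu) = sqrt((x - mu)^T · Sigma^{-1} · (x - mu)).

Step 1 — centre the observation: (x - mu) = (-1, 1).

Step 2 — invert Sigma. det(Sigma) = 19·15 - (4)² = 269.
  Sigma^{-1} = (1/det) · [[d, -b], [-b, a]] = [[0.0558, -0.0149],
 [-0.0149, 0.0706]].

Step 3 — form the quadratic (x - mu)^T · Sigma^{-1} · (x - mu):
  Sigma^{-1} · (x - mu) = (-0.0706, 0.0855).
  (x - mu)^T · [Sigma^{-1} · (x - mu)] = (-1)·(-0.0706) + (1)·(0.0855) = 0.1561.

Step 4 — take square root: d = √(0.1561) ≈ 0.3951.

d(x, mu) = √(0.1561) ≈ 0.3951


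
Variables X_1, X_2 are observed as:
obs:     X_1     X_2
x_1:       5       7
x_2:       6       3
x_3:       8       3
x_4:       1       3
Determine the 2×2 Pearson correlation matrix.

Step 1 — column means:
  mean(X_1) = (5 + 6 + 8 + 1) / 4 = 20/4 = 5
  mean(X_2) = (7 + 3 + 3 + 3) / 4 = 16/4 = 4

Step 2 — sample variances and covariances s[i,j] = (1/(n-1)) · Σ_k (x_{k,i} - mean_i) · (x_{k,j} - mean_j), with n-1 = 3:
  s[X_1,X_1] = ((0)·(0) + (1)·(1) + (3)·(3) + (-4)·(-4)) / 3 = 26/3 = 8.6667
  s[X_1,X_2] = ((0)·(3) + (1)·(-1) + (3)·(-1) + (-4)·(-1)) / 3 = 0/3 = 0
  s[X_2,X_2] = ((3)·(3) + (-1)·(-1) + (-1)·(-1) + (-1)·(-1)) / 3 = 12/3 = 4
  Sample standard deviations s_i = √(s[i,i]):
  s(X_1) = √(8.6667) = 2.9439
  s(X_2) = √(4) = 2

Step 3 — r_{ij} = s_{ij} / (s_i · s_j):
  r[X_1,X_1] = 1 (diagonal).
  r[X_1,X_2] = 0 / (2.9439 · 2) = 0 / 5.8878 = 0
  r[X_2,X_2] = 1 (diagonal).

R is symmetric with unit diagonal. Assembling:

R = [[1, 0],
 [0, 1]]


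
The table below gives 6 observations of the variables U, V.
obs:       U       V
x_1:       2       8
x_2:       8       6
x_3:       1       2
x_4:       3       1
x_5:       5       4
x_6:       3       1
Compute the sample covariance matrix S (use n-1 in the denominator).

Step 1 — column means:
  mean(U) = (2 + 8 + 1 + 3 + 5 + 3) / 6 = 22/6 = 3.6667
  mean(V) = (8 + 6 + 2 + 1 + 4 + 1) / 6 = 22/6 = 3.6667

Step 2 — sample covariance S[i,j] = (1/(n-1)) · Σ_k (x_{k,i} - mean_i) · (x_{k,j} - mean_j), with n-1 = 5.
  S[U,U] = ((-1.6667)·(-1.6667) + (4.3333)·(4.3333) + (-2.6667)·(-2.6667) + (-0.6667)·(-0.6667) + (1.3333)·(1.3333) + (-0.6667)·(-0.6667)) / 5 = 31.3333/5 = 6.2667
  S[U,V] = ((-1.6667)·(4.3333) + (4.3333)·(2.3333) + (-2.6667)·(-1.6667) + (-0.6667)·(-2.6667) + (1.3333)·(0.3333) + (-0.6667)·(-2.6667)) / 5 = 11.3333/5 = 2.2667
  S[V,V] = ((4.3333)·(4.3333) + (2.3333)·(2.3333) + (-1.6667)·(-1.6667) + (-2.6667)·(-2.6667) + (0.3333)·(0.3333) + (-2.6667)·(-2.6667)) / 5 = 41.3333/5 = 8.2667

S is symmetric (S[j,i] = S[i,j]). Assembling:

S = [[6.2667, 2.2667],
 [2.2667, 8.2667]]


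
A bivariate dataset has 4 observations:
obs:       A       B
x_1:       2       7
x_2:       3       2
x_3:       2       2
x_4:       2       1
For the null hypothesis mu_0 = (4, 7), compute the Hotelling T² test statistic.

Step 1 — sample mean vector:
  mean(A) = (2 + 3 + 2 + 2) / 4 = 9/4 = 2.25
  mean(B) = (7 + 2 + 2 + 1) / 4 = 12/4 = 3
  x̄ = (2.25, 3),  deviation x̄ - mu_0 = (2.25, 3) - (4, 7) = (-1.75, -4).

Step 2 — sample covariance matrix, S[i,j] = (1/(n-1)) · Σ_k (x_{k,i} - mean_i) · (x_{k,j} - mean_j), divisor n-1 = 3:
  S[A,A] = ((-0.25)·(-0.25) + (0.75)·(0.75) + (-0.25)·(-0.25) + (-0.25)·(-0.25)) / 3 = 0.75/3 = 0.25
  S[A,B] = ((-0.25)·(4) + (0.75)·(-1) + (-0.25)·(-1) + (-0.25)·(-2)) / 3 = -1/3 = -0.3333
  S[B,B] = ((4)·(4) + (-1)·(-1) + (-1)·(-1) + (-2)·(-2)) / 3 = 22/3 = 7.3333
  S = [[0.25, -0.3333],
 [-0.3333, 7.3333]].

Step 3 — invert S. det(S) = 0.25·7.3333 - (-0.3333)² = 1.7222.
  S^{-1} = (1/det) · [[d, -b], [-b, a]] = [[4.2581, 0.1935],
 [0.1935, 0.1452]].

Step 4 — quadratic form (x̄ - mu_0)^T · S^{-1} · (x̄ - mu_0):
  S^{-1} · (x̄ - mu_0) = (-8.2258, -0.9194),
  (x̄ - mu_0)^T · [...] = (-1.75)·(-8.2258) + (-4)·(-0.9194) = 18.0726.

Step 5 — scale by n: T² = 4 · 18.0726 = 72.2903.

T² ≈ 72.2903


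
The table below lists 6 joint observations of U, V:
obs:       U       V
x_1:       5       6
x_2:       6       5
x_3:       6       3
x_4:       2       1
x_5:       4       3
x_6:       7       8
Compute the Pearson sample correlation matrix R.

Step 1 — column means:
  mean(U) = (5 + 6 + 6 + 2 + 4 + 7) / 6 = 30/6 = 5
  mean(V) = (6 + 5 + 3 + 1 + 3 + 8) / 6 = 26/6 = 4.3333

Step 2 — sample variances and covariances s[i,j] = (1/(n-1)) · Σ_k (x_{k,i} - mean_i) · (x_{k,j} - mean_j), with n-1 = 5:
  s[U,U] = ((0)·(0) + (1)·(1) + (1)·(1) + (-3)·(-3) + (-1)·(-1) + (2)·(2)) / 5 = 16/5 = 3.2
  s[U,V] = ((0)·(1.6667) + (1)·(0.6667) + (1)·(-1.3333) + (-3)·(-3.3333) + (-1)·(-1.3333) + (2)·(3.6667)) / 5 = 18/5 = 3.6
  s[V,V] = ((1.6667)·(1.6667) + (0.6667)·(0.6667) + (-1.3333)·(-1.3333) + (-3.3333)·(-3.3333) + (-1.3333)·(-1.3333) + (3.6667)·(3.6667)) / 5 = 31.3333/5 = 6.2667
  Sample standard deviations s_i = √(s[i,i]):
  s(U) = √(3.2) = 1.7889
  s(V) = √(6.2667) = 2.5033

Step 3 — r_{ij} = s_{ij} / (s_i · s_j):
  r[U,U] = 1 (diagonal).
  r[U,V] = 3.6 / (1.7889 · 2.5033) = 3.6 / 4.4781 = 0.8039
  r[V,V] = 1 (diagonal).

R is symmetric with unit diagonal. Assembling:

R = [[1, 0.8039],
 [0.8039, 1]]


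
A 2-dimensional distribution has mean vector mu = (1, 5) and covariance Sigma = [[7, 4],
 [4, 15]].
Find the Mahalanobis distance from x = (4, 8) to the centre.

Step 1 — centre the observation: (x - mu) = (3, 3).

Step 2 — invert Sigma. det(Sigma) = 7·15 - (4)² = 89.
  Sigma^{-1} = (1/det) · [[d, -b], [-b, a]] = [[0.1685, -0.0449],
 [-0.0449, 0.0787]].

Step 3 — form the quadratic (x - mu)^T · Sigma^{-1} · (x - mu):
  Sigma^{-1} · (x - mu) = (0.3708, 0.1011).
  (x - mu)^T · [Sigma^{-1} · (x - mu)] = (3)·(0.3708) + (3)·(0.1011) = 1.4157.

Step 4 — take square root: d = √(1.4157) ≈ 1.1898.

d(x, mu) = √(1.4157) ≈ 1.1898


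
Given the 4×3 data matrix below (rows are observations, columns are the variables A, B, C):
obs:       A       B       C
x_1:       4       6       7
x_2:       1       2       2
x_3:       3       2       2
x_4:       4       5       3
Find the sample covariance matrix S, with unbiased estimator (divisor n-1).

Step 1 — column means:
  mean(A) = (4 + 1 + 3 + 4) / 4 = 12/4 = 3
  mean(B) = (6 + 2 + 2 + 5) / 4 = 15/4 = 3.75
  mean(C) = (7 + 2 + 2 + 3) / 4 = 14/4 = 3.5

Step 2 — sample covariance S[i,j] = (1/(n-1)) · Σ_k (x_{k,i} - mean_i) · (x_{k,j} - mean_j), with n-1 = 3.
  S[A,A] = ((1)·(1) + (-2)·(-2) + (0)·(0) + (1)·(1)) / 3 = 6/3 = 2
  S[A,B] = ((1)·(2.25) + (-2)·(-1.75) + (0)·(-1.75) + (1)·(1.25)) / 3 = 7/3 = 2.3333
  S[A,C] = ((1)·(3.5) + (-2)·(-1.5) + (0)·(-1.5) + (1)·(-0.5)) / 3 = 6/3 = 2
  S[B,B] = ((2.25)·(2.25) + (-1.75)·(-1.75) + (-1.75)·(-1.75) + (1.25)·(1.25)) / 3 = 12.75/3 = 4.25
  S[B,C] = ((2.25)·(3.5) + (-1.75)·(-1.5) + (-1.75)·(-1.5) + (1.25)·(-0.5)) / 3 = 12.5/3 = 4.1667
  S[C,C] = ((3.5)·(3.5) + (-1.5)·(-1.5) + (-1.5)·(-1.5) + (-0.5)·(-0.5)) / 3 = 17/3 = 5.6667

S is symmetric (S[j,i] = S[i,j]). Assembling:

S = [[2, 2.3333, 2],
 [2.3333, 4.25, 4.1667],
 [2, 4.1667, 5.6667]]


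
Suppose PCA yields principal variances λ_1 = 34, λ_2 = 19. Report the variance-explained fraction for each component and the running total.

Step 1 — total variance = trace(Sigma) = Σ λ_i = 34 + 19 = 53.

Step 2 — fraction explained by component i = λ_i / Σ λ:
  PC1: 34/53 = 0.6415
  PC2: 19/53 = 0.3585

Step 3 — cumulative fraction after k components = (λ_1 + ... + λ_k) / Σ λ:
  k = 1: 34/53 = 0.6415
  k = 2: (34 + 19)/53 = 53/53 = 1

Summary (fraction, with percent):

explained: PC1 0.6415 (64.15%), PC2 0.3585 (35.85%);  cumulative: 0.6415, 1


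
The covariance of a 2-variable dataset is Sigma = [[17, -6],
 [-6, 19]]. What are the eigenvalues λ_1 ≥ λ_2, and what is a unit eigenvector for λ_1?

Step 1 — characteristic polynomial of 2×2 Sigma:
  det(Sigma - λI) = λ² - trace · λ + det = 0.
  trace = 17 + 19 = 36, det = 17·19 - (-6)² = 287.
Step 2 — discriminant:
  Δ = trace² - 4·det = 1296 - 1148 = 148.
Step 3 — eigenvalues:
  λ = (trace ± √Δ)/2 = (36 ± 12.1655)/2,
  λ_1 = 24.0828,  λ_2 = 11.9172.

Step 4 — unit eigenvector for λ_1: solve (Sigma - λ_1 I)v = 0. First row:
  (17 - 24.0828)·v_x + (-6)·v_y = 0, i.e. (-7.0828)·v_x + (-6)·v_y = 0,
  so v ∝ (b, λ_1 - a) = (-6, 7.0828); multiply by -1 so the first entry is positive: u = (6, -7.0828).
  ||u|| = √((6)² + (-7.0828)²) = √(86.1655) ≈ 9.2825,
  v_1 = u/||u|| ≈ (0.6464, -0.763) (||v_1|| = 1).

λ_1 = 24.0828,  λ_2 = 11.9172;  v_1 ≈ (0.6464, -0.763)


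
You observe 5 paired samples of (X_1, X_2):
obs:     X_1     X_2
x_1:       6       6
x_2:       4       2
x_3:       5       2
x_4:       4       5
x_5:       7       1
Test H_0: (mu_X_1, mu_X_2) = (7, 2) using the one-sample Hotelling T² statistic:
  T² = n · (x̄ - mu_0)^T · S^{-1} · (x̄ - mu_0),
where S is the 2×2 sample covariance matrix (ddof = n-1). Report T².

Step 1 — sample mean vector:
  mean(X_1) = (6 + 4 + 5 + 4 + 7) / 5 = 26/5 = 5.2
  mean(X_2) = (6 + 2 + 2 + 5 + 1) / 5 = 16/5 = 3.2
  x̄ = (5.2, 3.2),  deviation x̄ - mu_0 = (5.2, 3.2) - (7, 2) = (-1.8, 1.2).

Step 2 — sample covariance matrix, S[i,j] = (1/(n-1)) · Σ_k (x_{k,i} - mean_i) · (x_{k,j} - mean_j), divisor n-1 = 4:
  S[X_1,X_1] = ((0.8)·(0.8) + (-1.2)·(-1.2) + (-0.2)·(-0.2) + (-1.2)·(-1.2) + (1.8)·(1.8)) / 4 = 6.8/4 = 1.7
  S[X_1,X_2] = ((0.8)·(2.8) + (-1.2)·(-1.2) + (-0.2)·(-1.2) + (-1.2)·(1.8) + (1.8)·(-2.2)) / 4 = -2.2/4 = -0.55
  S[X_2,X_2] = ((2.8)·(2.8) + (-1.2)·(-1.2) + (-1.2)·(-1.2) + (1.8)·(1.8) + (-2.2)·(-2.2)) / 4 = 18.8/4 = 4.7
  S = [[1.7, -0.55],
 [-0.55, 4.7]].

Step 3 — invert S. det(S) = 1.7·4.7 - (-0.55)² = 7.6875.
  S^{-1} = (1/det) · [[d, -b], [-b, a]] = [[0.6114, 0.0715],
 [0.0715, 0.2211]].

Step 4 — quadratic form (x̄ - mu_0)^T · S^{-1} · (x̄ - mu_0):
  S^{-1} · (x̄ - mu_0) = (-1.0146, 0.1366),
  (x̄ - mu_0)^T · [...] = (-1.8)·(-1.0146) + (1.2)·(0.1366) = 1.9902.

Step 5 — scale by n: T² = 5 · 1.9902 = 9.9512.

T² ≈ 9.9512


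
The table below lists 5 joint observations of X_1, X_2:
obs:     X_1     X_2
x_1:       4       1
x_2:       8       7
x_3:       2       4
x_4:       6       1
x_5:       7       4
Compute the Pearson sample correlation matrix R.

Step 1 — column means:
  mean(X_1) = (4 + 8 + 2 + 6 + 7) / 5 = 27/5 = 5.4
  mean(X_2) = (1 + 7 + 4 + 1 + 4) / 5 = 17/5 = 3.4

Step 2 — sample variances and covariances s[i,j] = (1/(n-1)) · Σ_k (x_{k,i} - mean_i) · (x_{k,j} - mean_j), with n-1 = 4:
  s[X_1,X_1] = ((-1.4)·(-1.4) + (2.6)·(2.6) + (-3.4)·(-3.4) + (0.6)·(0.6) + (1.6)·(1.6)) / 4 = 23.2/4 = 5.8
  s[X_1,X_2] = ((-1.4)·(-2.4) + (2.6)·(3.6) + (-3.4)·(0.6) + (0.6)·(-2.4) + (1.6)·(0.6)) / 4 = 10.2/4 = 2.55
  s[X_2,X_2] = ((-2.4)·(-2.4) + (3.6)·(3.6) + (0.6)·(0.6) + (-2.4)·(-2.4) + (0.6)·(0.6)) / 4 = 25.2/4 = 6.3
  Sample standard deviations s_i = √(s[i,i]):
  s(X_1) = √(5.8) = 2.4083
  s(X_2) = √(6.3) = 2.51

Step 3 — r_{ij} = s_{ij} / (s_i · s_j):
  r[X_1,X_1] = 1 (diagonal).
  r[X_1,X_2] = 2.55 / (2.4083 · 2.51) = 2.55 / 6.0448 = 0.4218
  r[X_2,X_2] = 1 (diagonal).

R is symmetric with unit diagonal. Assembling:

R = [[1, 0.4218],
 [0.4218, 1]]


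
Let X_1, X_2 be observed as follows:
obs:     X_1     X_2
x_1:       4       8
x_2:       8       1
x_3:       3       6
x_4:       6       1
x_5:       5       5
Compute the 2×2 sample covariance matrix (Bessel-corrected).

Step 1 — column means:
  mean(X_1) = (4 + 8 + 3 + 6 + 5) / 5 = 26/5 = 5.2
  mean(X_2) = (8 + 1 + 6 + 1 + 5) / 5 = 21/5 = 4.2

Step 2 — sample covariance S[i,j] = (1/(n-1)) · Σ_k (x_{k,i} - mean_i) · (x_{k,j} - mean_j), with n-1 = 4.
  S[X_1,X_1] = ((-1.2)·(-1.2) + (2.8)·(2.8) + (-2.2)·(-2.2) + (0.8)·(0.8) + (-0.2)·(-0.2)) / 4 = 14.8/4 = 3.7
  S[X_1,X_2] = ((-1.2)·(3.8) + (2.8)·(-3.2) + (-2.2)·(1.8) + (0.8)·(-3.2) + (-0.2)·(0.8)) / 4 = -20.2/4 = -5.05
  S[X_2,X_2] = ((3.8)·(3.8) + (-3.2)·(-3.2) + (1.8)·(1.8) + (-3.2)·(-3.2) + (0.8)·(0.8)) / 4 = 38.8/4 = 9.7

S is symmetric (S[j,i] = S[i,j]). Assembling:

S = [[3.7, -5.05],
 [-5.05, 9.7]]


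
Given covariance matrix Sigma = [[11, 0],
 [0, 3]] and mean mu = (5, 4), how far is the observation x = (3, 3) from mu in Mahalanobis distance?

Step 1 — centre the observation: (x - mu) = (-2, -1).

Step 2 — invert Sigma. det(Sigma) = 11·3 - (0)² = 33.
  Sigma^{-1} = (1/det) · [[d, -b], [-b, a]] = [[0.0909, 0],
 [0, 0.3333]].

Step 3 — form the quadratic (x - mu)^T · Sigma^{-1} · (x - mu):
  Sigma^{-1} · (x - mu) = (-0.1818, -0.3333).
  (x - mu)^T · [Sigma^{-1} · (x - mu)] = (-2)·(-0.1818) + (-1)·(-0.3333) = 0.697.

Step 4 — take square root: d = √(0.697) ≈ 0.8348.

d(x, mu) = √(0.697) ≈ 0.8348


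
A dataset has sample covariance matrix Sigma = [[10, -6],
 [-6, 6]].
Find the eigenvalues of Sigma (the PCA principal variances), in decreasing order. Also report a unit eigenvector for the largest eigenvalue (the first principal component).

Step 1 — characteristic polynomial of 2×2 Sigma:
  det(Sigma - λI) = λ² - trace · λ + det = 0.
  trace = 10 + 6 = 16, det = 10·6 - (-6)² = 24.
Step 2 — discriminant:
  Δ = trace² - 4·det = 256 - 96 = 160.
Step 3 — eigenvalues:
  λ = (trace ± √Δ)/2 = (16 ± 12.6491)/2,
  λ_1 = 14.3246,  λ_2 = 1.6754.

Step 4 — unit eigenvector for λ_1: solve (Sigma - λ_1 I)v = 0. First row:
  (10 - 14.3246)·v_x + (-6)·v_y = 0, i.e. (-4.3246)·v_x + (-6)·v_y = 0,
  so v ∝ (b, λ_1 - a) = (-6, 4.3246); multiply by -1 so the first entry is positive: u = (6, -4.3246).
  ||u|| = √((6)² + (-4.3246)²) = √(54.7018) ≈ 7.3961,
  v_1 = u/||u|| ≈ (0.8112, -0.5847) (||v_1|| = 1).

λ_1 = 14.3246,  λ_2 = 1.6754;  v_1 ≈ (0.8112, -0.5847)
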